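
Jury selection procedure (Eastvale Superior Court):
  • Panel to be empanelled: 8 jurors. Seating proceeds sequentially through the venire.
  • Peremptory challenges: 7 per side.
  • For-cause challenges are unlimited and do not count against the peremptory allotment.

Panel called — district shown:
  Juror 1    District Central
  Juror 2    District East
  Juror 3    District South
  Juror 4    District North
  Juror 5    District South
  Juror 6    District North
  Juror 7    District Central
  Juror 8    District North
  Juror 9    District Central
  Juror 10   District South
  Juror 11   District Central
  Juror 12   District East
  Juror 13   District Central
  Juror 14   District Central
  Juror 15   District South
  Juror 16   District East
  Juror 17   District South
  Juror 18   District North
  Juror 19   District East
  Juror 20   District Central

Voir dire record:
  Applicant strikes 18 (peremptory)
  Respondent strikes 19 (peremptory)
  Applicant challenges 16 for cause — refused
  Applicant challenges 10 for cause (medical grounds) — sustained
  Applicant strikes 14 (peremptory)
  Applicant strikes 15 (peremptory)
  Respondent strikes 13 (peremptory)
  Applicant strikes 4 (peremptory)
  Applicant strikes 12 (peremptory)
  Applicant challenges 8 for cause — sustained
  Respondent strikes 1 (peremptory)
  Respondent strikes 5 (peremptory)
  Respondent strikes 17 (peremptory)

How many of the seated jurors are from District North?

Removed: #1, #4, #5, #8, #10, #12, #13, #14, #15, #17, #18, #19.
Seated jurors 1–8: #2, #3, #6, #7, #9, #11, #16, #20.
Of those, in District North: #6 → 1.

1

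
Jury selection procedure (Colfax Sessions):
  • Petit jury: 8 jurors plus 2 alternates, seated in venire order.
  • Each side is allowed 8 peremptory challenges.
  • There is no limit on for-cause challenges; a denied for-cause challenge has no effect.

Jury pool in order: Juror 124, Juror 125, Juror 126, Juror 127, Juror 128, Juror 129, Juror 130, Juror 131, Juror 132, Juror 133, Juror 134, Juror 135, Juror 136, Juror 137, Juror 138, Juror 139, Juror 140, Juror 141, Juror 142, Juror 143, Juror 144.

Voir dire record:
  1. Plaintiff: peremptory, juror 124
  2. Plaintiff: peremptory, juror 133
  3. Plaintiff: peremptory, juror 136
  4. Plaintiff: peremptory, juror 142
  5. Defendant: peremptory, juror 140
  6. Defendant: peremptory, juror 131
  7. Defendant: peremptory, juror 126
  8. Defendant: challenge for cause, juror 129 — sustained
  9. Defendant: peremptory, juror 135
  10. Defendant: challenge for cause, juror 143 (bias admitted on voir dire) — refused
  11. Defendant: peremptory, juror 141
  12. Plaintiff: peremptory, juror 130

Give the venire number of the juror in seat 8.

139

Removed: #124, #126, #129, #130, #131, #133, #135, #136, #140, #141, #142. (#143 stays — for-cause denied.)
Filling seats in venire order through position 8: #125, #127, #128, #132, #134, #137, #138, #139.
So seat 8 is #139.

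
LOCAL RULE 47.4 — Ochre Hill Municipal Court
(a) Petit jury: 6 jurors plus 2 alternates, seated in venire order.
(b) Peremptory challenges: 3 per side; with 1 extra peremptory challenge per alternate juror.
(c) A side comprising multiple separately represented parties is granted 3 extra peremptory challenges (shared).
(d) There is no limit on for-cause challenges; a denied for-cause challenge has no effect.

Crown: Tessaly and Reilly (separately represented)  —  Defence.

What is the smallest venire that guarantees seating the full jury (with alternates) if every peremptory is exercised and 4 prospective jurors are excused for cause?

25

Seats to fill: 6 + 2 alternates = 8.
Peremptories — Crown: 3 + 1×2 + 3 = 8; Defence: 3 + 1×2 = 5; total 13.
For-cause removals: 4.
Minimum venire: 8 + 13 + 4 = 25.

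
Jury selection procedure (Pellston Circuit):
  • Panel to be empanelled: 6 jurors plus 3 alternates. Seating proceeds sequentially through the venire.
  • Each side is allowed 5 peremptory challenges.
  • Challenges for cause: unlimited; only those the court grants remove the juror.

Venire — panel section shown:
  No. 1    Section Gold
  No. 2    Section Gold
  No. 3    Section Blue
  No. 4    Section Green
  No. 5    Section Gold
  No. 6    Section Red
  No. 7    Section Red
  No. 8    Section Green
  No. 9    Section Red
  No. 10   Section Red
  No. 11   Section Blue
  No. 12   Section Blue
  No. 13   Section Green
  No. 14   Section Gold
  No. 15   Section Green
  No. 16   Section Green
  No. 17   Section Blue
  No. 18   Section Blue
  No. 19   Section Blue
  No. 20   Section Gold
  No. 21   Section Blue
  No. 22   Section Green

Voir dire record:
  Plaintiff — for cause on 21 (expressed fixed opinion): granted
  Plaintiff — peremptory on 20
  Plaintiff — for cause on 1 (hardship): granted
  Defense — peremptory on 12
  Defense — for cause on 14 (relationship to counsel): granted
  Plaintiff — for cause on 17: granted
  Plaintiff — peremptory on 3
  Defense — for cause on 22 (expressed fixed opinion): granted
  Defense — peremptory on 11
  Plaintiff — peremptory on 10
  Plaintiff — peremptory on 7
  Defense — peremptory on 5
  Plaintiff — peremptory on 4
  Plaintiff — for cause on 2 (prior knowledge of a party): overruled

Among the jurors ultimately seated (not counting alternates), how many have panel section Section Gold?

Removed: #1, #3, #4, #5, #7, #10, #11, #12, #14, #17, #20, #21, #22.
Seated jurors 1–6: #2, #6, #8, #9, #13, #15 (alternates #16, #18, #19 not counted).
Of those, in Section Gold: #2 → 1.

1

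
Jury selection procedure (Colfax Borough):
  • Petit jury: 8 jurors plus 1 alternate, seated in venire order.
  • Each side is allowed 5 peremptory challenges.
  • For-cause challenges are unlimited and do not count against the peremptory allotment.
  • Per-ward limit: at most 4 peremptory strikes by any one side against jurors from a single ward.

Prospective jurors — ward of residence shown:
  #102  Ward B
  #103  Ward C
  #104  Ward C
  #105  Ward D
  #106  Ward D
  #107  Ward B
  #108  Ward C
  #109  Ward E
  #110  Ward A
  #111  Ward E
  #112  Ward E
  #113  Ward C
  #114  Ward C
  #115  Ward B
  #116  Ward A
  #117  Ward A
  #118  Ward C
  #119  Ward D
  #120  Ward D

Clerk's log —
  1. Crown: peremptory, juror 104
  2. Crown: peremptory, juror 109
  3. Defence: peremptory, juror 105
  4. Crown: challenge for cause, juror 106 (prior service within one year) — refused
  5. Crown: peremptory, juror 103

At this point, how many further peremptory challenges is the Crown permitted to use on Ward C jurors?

2

Crown peremptories so far: #104, #109, #103 — 3 of 5 used, 2 left overall.
Against Ward C: #104, #103 — 2 used; per-ward cap 4 leaves 2.
Binding limit: min(2, 2) = 2.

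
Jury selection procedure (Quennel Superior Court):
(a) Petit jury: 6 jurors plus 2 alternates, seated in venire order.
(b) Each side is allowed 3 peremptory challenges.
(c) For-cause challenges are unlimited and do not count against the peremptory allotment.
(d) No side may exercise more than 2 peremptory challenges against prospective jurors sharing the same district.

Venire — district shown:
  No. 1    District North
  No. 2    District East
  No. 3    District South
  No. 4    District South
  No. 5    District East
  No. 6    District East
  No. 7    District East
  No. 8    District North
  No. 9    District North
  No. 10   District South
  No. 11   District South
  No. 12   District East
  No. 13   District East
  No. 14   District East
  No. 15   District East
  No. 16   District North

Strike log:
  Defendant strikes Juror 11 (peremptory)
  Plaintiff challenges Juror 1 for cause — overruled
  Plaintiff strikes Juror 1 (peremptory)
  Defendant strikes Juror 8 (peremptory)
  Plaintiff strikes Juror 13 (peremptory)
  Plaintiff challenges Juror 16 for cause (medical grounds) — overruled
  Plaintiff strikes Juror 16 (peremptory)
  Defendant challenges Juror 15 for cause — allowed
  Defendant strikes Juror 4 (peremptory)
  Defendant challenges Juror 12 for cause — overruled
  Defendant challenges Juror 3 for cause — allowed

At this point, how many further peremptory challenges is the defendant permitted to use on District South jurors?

Defendant peremptories so far: #11, #8, #4 — 3 of 3 used, 0 left overall.
Against District South: #11, #4 — 2 used; per-district cap 2 leaves 0.
Binding limit: min(0, 0) = 0.

0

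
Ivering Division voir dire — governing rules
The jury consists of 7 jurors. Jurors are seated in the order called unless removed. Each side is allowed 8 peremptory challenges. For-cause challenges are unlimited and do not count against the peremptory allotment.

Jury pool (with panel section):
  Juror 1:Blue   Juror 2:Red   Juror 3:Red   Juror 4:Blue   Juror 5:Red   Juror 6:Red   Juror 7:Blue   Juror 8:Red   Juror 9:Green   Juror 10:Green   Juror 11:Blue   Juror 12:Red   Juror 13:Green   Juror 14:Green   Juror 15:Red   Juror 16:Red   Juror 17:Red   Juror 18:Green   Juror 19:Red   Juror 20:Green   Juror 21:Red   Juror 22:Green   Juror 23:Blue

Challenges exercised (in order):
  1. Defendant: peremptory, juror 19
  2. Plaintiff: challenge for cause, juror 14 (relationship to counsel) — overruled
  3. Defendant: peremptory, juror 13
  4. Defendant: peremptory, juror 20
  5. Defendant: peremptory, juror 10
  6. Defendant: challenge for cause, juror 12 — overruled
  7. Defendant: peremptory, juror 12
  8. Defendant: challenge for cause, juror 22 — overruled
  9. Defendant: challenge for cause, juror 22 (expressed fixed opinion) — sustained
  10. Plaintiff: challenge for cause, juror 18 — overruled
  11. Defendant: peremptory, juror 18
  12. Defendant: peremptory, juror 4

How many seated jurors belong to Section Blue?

2

Removed: #4, #10, #12, #13, #18, #19, #20, #22.
Seated jurors 1–7: #1, #2, #3, #5, #6, #7, #8.
Of those, in Section Blue: #1, #7 → 2.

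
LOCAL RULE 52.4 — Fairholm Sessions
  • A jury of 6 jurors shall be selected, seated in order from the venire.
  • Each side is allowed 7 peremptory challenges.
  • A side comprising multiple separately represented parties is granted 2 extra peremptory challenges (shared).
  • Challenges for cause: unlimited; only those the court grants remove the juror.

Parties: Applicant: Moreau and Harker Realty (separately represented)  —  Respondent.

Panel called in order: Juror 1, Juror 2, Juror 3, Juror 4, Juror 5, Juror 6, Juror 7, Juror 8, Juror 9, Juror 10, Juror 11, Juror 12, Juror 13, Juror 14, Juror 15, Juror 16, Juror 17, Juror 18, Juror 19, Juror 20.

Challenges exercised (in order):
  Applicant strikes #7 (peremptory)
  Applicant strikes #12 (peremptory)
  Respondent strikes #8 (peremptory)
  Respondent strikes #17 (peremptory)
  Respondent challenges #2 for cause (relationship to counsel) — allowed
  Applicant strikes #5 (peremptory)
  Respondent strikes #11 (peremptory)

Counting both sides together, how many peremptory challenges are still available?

10

Applicant allotment: 7 base + 2 multi-party = 9. Respondent allotment: 7.
Applicant peremptories used: #7, #12, #5 — 3.
Respondent peremptories used: #8, #17, #11 — 3 (the for-cause on #2 doesn't count).
Remaining: (9 − 3) + (7 − 3) = 10.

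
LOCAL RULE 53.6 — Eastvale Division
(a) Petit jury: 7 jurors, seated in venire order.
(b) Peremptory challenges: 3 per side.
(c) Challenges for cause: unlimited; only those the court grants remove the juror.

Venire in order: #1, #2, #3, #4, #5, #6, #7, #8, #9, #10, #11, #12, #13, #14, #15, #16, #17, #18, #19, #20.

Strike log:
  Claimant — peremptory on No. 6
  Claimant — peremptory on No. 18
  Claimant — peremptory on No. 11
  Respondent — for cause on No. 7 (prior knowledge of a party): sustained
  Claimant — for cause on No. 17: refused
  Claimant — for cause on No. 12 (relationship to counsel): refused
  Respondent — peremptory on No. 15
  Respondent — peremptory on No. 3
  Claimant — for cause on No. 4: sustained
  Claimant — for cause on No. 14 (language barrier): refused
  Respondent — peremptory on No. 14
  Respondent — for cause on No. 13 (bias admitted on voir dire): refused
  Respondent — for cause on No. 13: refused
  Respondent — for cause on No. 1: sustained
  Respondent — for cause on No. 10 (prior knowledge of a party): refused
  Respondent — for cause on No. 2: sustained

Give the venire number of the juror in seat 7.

Removed: #1, #2, #3, #4, #6, #7, #11, #14, #15, #18. (#10, #12, #13, #17 stay — for-cause denied.)
Filling seats in venire order through position 7: #5, #8, #9, #10, #12, #13, #16.
So seat 7 is #16.

16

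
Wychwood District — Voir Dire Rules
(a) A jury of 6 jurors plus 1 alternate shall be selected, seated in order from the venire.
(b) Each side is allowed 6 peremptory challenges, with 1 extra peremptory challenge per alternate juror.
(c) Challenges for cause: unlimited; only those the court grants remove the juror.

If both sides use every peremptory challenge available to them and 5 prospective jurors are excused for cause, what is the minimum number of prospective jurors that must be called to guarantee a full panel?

26

Seats to fill: 6 + 1 alternates = 7.
Peremptories: 6 + 1×1 = 7 per side × 2 sides = 14.
For-cause removals: 5.
Minimum venire: 7 + 14 + 5 = 26.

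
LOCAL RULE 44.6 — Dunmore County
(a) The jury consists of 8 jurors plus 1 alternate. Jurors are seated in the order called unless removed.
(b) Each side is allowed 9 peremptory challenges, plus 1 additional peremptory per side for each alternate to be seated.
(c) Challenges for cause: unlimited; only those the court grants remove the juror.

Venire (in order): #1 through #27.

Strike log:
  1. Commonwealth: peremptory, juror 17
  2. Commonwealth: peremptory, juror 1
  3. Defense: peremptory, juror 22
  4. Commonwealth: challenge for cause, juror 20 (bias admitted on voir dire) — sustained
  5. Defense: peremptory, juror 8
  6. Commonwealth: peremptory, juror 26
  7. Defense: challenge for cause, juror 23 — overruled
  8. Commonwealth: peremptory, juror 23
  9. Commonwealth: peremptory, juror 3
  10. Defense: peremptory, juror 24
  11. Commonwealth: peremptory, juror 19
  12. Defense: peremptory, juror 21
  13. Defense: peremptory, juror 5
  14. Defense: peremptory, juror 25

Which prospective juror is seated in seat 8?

Removed: #1, #3, #5, #8, #17, #19, #20, #21, #22, #23, #24, #25, #26.
Seating in order: seats 1–8 → #2, #4, #6, #7, #9, #10, #11, #12; alternates → #13.
So seat 8 is #12.

12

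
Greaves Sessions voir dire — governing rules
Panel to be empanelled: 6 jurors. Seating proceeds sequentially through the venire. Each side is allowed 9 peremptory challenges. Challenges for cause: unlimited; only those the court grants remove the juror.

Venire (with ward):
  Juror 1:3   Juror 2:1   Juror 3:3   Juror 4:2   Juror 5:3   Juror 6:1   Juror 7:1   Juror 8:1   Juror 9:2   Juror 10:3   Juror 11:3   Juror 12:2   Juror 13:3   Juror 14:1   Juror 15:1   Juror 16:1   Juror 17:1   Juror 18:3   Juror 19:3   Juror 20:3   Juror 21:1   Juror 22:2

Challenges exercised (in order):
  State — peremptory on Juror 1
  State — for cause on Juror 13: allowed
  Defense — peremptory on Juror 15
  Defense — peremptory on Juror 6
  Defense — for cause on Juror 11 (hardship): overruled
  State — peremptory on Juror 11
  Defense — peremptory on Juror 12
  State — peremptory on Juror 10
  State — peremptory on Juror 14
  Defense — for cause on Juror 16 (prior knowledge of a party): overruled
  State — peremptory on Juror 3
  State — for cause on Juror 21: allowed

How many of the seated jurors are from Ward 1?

Removed: #1, #3, #6, #10, #11, #12, #13, #14, #15, #21.
Seated jurors 1–6: #2, #4, #5, #7, #8, #9.
Of those, in Ward 1: #2, #7, #8 → 3.

3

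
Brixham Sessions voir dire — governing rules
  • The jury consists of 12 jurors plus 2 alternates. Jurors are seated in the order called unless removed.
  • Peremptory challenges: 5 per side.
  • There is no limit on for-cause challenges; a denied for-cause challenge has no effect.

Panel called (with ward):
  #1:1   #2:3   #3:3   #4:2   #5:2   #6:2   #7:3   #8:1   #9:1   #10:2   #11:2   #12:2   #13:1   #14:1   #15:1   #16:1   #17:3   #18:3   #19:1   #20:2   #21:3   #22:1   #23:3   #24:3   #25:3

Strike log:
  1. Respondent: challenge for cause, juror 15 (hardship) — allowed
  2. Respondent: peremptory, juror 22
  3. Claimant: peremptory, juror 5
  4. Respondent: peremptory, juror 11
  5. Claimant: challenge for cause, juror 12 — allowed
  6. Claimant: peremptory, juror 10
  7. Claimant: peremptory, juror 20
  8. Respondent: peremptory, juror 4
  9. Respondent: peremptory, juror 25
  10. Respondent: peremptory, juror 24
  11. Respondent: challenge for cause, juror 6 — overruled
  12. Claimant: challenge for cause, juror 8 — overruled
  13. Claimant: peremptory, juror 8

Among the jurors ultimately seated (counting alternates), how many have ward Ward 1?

6

Removed: #4, #5, #8, #10, #11, #12, #15, #20, #22, #24, #25.
Seated (14 incl. alternates): #1, #2, #3, #6, #7, #9, #13, #14, #16, #17, #18, #19, #21, #23.
Of those, in Ward 1: #1, #9, #13, #14, #16, #19 → 6.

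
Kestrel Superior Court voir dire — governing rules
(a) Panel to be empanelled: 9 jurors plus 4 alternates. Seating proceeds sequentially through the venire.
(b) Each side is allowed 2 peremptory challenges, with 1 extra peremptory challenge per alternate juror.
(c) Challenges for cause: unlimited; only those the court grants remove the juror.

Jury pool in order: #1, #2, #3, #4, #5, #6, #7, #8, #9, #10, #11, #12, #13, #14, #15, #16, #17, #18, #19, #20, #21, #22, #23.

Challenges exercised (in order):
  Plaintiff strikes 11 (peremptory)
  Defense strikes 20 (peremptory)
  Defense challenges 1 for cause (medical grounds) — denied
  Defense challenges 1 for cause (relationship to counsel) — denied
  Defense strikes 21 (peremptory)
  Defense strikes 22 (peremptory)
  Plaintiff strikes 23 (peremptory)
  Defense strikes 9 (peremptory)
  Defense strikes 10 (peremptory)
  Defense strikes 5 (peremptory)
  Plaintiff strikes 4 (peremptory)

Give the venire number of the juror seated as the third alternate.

17

Removed: #4, #5, #9, #10, #11, #20, #21, #22, #23. (#1 stays — for-cause denied.)
Seating in order: seats 1–9 → #1, #2, #3, #6, #7, #8, #12, #13, #14; alternates → #15, #16, #17, #18.
So alternate 3 is #17.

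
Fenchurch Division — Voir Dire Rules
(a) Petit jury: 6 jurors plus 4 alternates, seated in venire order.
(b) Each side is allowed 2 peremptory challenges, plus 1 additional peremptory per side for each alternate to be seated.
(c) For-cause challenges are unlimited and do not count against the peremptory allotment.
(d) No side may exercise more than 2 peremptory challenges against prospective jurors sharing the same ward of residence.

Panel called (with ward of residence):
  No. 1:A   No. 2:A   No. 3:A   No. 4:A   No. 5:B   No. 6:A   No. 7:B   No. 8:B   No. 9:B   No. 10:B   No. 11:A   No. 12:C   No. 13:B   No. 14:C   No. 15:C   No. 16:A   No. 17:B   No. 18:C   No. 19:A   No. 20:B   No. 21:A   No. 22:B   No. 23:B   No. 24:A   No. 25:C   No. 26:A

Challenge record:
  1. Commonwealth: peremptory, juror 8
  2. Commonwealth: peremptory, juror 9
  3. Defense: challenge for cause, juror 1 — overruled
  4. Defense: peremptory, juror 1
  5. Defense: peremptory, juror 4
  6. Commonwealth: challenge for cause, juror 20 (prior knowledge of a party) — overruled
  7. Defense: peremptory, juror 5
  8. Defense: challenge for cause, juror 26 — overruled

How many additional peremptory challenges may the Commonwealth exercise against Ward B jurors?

0

Commonwealth peremptories so far: #8, #9 — 2 of 6 used, 4 left overall.
Against Ward B: #8, #9 — 2 used; per-ward cap 2 leaves 0.
Binding limit: min(4, 0) = 0.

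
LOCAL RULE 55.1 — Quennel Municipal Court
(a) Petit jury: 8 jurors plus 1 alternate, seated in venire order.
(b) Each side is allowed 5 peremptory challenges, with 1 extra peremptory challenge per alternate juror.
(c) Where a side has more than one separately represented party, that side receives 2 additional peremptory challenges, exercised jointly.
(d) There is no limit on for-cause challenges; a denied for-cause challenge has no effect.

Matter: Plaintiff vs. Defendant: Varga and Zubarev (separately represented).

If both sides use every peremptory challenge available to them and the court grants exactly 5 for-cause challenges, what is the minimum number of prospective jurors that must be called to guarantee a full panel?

Seats to fill: 8 + 1 alternates = 9.
Peremptories — Plaintiff: 5 + 1×1 = 6; Defendant: 5 + 1×1 + 2 = 8; total 14.
For-cause removals: 5.
Minimum venire: 9 + 14 + 5 = 28.

28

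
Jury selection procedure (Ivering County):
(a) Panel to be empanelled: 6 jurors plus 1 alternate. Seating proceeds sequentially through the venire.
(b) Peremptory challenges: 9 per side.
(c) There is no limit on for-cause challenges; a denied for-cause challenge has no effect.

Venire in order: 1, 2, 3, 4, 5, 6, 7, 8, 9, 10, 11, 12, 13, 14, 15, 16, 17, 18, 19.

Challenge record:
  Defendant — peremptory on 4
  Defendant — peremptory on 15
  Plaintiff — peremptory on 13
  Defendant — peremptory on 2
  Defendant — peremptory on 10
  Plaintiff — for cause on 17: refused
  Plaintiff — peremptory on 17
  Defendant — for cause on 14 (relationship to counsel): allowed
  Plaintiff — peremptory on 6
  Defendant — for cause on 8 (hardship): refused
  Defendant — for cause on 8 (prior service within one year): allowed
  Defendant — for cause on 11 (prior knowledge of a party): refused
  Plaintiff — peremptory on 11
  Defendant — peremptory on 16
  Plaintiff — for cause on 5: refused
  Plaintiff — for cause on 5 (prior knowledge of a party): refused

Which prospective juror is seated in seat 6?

Removed: #2, #4, #6, #8, #10, #11, #13, #14, #15, #16, #17. (#5 stays — for-cause denied.)
Filling seats in venire order through position 6: #1, #3, #5, #7, #9, #12.
So seat 6 is #12.

12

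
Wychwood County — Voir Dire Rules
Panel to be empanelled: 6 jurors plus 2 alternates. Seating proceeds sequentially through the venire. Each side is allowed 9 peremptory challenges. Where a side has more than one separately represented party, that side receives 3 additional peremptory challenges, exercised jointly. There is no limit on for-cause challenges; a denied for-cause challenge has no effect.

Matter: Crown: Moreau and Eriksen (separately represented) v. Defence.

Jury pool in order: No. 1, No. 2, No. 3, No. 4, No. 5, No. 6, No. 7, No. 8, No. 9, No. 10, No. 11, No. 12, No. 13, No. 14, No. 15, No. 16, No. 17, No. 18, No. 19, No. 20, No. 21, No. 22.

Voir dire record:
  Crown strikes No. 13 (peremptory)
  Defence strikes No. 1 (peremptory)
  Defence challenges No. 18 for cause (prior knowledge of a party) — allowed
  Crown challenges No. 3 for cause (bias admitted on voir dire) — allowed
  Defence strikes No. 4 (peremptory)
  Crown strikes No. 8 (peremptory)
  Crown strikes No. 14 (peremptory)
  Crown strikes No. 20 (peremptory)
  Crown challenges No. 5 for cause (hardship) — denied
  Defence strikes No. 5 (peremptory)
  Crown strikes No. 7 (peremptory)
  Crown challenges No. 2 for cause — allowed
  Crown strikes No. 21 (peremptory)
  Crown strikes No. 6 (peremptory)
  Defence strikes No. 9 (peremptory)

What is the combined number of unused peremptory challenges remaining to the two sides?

Crown allotment: 9 base + 3 multi-party = 12. Defence allotment: 9.
Crown peremptories used: #13, #8, #14, #20, #7, #21, #6 — 7 (for-cause on #3, #5, #2 don't count).
Defence peremptories used: #1, #4, #5, #9 — 4 (the for-cause on #18 doesn't count).
Remaining: (12 − 7) + (9 − 4) = 10.

10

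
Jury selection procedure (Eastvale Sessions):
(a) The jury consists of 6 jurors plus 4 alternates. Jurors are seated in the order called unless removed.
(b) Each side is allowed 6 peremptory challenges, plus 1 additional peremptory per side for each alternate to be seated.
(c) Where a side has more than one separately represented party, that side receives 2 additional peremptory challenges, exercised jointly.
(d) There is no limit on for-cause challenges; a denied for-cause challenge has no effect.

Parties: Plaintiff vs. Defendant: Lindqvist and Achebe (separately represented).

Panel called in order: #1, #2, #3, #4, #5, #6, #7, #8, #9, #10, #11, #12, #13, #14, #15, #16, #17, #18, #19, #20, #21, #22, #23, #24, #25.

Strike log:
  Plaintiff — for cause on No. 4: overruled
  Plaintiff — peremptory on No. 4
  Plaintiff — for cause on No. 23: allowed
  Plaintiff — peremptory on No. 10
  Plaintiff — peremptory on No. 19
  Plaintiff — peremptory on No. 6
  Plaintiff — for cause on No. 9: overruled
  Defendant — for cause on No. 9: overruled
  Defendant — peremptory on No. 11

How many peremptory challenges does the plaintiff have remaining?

Plaintiff allotment: 6 base + 1 × 4 alternates = 10.
Plaintiff peremptories used: #4, #10, #19, #6 — 4 (for-cause on #4, #23, #9 don't count).
Remaining: 10 − 4 = 6.

6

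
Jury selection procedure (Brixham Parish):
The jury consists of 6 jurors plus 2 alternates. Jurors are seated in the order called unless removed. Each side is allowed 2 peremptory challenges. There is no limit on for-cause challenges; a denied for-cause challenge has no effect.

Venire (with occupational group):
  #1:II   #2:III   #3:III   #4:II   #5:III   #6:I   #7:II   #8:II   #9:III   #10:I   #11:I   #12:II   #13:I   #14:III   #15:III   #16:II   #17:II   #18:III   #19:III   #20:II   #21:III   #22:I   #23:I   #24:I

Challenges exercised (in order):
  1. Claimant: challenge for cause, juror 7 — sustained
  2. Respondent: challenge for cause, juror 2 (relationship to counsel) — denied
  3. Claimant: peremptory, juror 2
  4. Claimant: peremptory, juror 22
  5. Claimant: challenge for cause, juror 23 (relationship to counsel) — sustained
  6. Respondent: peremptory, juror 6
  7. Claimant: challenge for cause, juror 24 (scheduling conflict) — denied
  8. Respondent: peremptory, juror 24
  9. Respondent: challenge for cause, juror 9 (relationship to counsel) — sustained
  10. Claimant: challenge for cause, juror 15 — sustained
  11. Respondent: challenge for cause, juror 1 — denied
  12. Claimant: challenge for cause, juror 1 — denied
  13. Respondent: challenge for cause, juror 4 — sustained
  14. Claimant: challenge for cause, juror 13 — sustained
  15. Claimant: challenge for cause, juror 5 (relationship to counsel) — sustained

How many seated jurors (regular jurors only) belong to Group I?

Removed: #2, #4, #5, #6, #7, #9, #13, #15, #22, #23, #24.
Seated jurors 1–6: #1, #3, #8, #10, #11, #12 (alternates #14, #16 not counted).
Of those, in Group I: #10, #11 → 2.

2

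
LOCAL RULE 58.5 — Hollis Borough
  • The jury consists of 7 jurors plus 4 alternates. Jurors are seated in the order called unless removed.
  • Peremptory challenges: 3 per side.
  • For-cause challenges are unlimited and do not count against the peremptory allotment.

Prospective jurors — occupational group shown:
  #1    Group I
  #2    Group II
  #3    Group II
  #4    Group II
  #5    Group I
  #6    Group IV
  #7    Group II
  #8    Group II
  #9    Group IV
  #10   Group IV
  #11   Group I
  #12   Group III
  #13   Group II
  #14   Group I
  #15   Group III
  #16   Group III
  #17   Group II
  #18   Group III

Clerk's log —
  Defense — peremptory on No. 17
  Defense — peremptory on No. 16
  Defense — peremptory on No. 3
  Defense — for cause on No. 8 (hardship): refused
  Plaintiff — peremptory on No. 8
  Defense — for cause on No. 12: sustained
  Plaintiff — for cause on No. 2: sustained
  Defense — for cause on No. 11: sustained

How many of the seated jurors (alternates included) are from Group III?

2

Removed: #2, #3, #8, #11, #12, #16, #17.
Seated (11 incl. alternates): #1, #4, #5, #6, #7, #9, #10, #13, #14, #15, #18.
Of those, in Group III: #15, #18 → 2.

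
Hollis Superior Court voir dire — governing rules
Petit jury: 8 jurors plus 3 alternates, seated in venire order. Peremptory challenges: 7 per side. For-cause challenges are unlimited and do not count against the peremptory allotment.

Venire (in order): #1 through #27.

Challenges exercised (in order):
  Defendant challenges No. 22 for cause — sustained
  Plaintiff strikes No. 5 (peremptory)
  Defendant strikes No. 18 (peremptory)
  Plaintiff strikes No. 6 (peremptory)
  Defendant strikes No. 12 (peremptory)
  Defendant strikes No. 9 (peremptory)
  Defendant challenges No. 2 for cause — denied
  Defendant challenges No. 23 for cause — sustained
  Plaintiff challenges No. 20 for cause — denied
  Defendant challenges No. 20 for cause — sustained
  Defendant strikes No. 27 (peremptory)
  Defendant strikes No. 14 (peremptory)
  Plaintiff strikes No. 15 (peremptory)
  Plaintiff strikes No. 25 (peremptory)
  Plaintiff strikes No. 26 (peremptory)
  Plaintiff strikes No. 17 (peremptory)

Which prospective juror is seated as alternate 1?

13

Removed: #5, #6, #9, #12, #14, #15, #17, #18, #20, #22, #23, #25, #26, #27. (#2 stays — for-cause denied.)
Seating in order: seats 1–8 → #1, #2, #3, #4, #7, #8, #10, #11; alternates → #13, #16, #19.
So alternate 1 is #13.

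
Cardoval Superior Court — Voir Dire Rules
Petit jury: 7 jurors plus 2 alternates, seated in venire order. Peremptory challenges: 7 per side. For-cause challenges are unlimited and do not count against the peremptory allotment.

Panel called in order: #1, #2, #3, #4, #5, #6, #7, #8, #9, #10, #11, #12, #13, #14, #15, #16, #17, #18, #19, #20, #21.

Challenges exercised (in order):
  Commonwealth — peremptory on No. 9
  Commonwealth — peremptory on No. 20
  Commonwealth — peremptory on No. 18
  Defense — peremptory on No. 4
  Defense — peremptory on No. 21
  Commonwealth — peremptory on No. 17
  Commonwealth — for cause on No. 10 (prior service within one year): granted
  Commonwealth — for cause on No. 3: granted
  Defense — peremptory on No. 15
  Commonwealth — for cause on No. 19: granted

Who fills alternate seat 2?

Removed: #3, #4, #9, #10, #15, #17, #18, #19, #20, #21.
Filling seats in venire order through position 9: #1, #2, #5, #6, #7, #8, #11, #12, #13.
So alternate 2 is #13.

13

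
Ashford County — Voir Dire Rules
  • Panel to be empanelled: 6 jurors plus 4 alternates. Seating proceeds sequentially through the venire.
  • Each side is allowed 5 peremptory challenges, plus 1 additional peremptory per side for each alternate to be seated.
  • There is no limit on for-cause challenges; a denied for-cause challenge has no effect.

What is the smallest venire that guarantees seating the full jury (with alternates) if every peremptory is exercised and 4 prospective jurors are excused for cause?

32

Seats to fill: 6 + 4 alternates = 10.
Peremptories: 5 + 1×4 = 9 per side × 2 sides = 18.
For-cause removals: 4.
Minimum venire: 10 + 18 + 4 = 32.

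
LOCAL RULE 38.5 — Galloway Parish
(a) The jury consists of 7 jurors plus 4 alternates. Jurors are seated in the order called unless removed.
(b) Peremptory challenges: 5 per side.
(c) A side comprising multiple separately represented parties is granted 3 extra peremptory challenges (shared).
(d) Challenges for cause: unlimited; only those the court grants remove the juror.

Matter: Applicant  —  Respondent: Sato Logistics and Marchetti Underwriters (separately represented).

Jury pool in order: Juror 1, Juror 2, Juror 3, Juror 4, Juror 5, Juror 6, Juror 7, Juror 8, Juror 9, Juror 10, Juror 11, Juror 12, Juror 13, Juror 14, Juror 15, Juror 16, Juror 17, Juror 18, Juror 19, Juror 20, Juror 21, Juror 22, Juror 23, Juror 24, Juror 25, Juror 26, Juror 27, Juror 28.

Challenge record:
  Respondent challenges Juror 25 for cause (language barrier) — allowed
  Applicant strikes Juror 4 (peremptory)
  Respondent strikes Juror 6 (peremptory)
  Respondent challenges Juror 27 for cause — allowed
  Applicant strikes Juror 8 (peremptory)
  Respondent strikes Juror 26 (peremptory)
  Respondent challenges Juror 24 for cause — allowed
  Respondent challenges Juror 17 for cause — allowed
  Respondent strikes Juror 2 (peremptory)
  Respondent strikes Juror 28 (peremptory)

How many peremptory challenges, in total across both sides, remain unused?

Applicant allotment: 5. Respondent allotment: 5 base + 3 multi-party = 8.
Applicant peremptories used: #4, #8 — 2.
Respondent peremptories used: #6, #26, #2, #28 — 4 (for-cause on #25, #27, #24, #17 don't count).
Remaining: (5 − 2) + (8 − 4) = 7.

7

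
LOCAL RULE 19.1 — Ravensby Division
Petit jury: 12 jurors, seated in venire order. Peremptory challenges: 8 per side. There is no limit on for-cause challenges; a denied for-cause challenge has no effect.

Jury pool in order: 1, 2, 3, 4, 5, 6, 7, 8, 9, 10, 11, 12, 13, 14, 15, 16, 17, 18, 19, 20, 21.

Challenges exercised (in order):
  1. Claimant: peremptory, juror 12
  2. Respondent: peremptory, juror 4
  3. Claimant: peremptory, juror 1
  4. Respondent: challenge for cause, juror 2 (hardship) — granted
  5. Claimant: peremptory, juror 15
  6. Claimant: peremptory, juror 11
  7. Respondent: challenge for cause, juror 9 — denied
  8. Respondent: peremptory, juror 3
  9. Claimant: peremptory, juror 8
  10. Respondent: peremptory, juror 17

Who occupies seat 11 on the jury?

20

Removed: #1, #2, #3, #4, #8, #11, #12, #15, #17. (#9 stays — for-cause denied.)
Filling seats in venire order through position 11: #5, #6, #7, #9, #10, #13, #14, #16, #18, #19, #20.
So seat 11 is #20.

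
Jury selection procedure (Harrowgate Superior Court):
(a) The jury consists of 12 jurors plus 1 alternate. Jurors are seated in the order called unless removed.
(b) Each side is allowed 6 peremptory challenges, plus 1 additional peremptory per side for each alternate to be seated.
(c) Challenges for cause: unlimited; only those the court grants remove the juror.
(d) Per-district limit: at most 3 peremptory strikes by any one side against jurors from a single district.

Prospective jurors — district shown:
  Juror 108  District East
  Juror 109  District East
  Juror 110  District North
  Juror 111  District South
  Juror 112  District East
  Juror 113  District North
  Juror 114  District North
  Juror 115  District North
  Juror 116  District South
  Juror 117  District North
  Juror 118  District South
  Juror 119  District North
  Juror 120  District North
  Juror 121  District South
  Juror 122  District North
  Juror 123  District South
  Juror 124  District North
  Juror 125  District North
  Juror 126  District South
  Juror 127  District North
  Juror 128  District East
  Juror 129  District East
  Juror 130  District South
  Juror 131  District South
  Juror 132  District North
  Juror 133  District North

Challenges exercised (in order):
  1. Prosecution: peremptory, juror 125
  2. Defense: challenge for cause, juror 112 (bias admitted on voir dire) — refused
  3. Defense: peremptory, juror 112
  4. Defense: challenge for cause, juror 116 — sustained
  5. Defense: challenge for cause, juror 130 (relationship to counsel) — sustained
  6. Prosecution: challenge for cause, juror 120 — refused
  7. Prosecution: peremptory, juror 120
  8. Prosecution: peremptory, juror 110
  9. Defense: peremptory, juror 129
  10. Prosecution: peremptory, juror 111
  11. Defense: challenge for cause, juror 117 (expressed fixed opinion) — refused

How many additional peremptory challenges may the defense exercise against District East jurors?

1

Defense peremptories so far: #112, #129 — 2 of 7 used, 5 left overall.
Against District East: #112, #129 — 2 used; per-district cap 3 leaves 1.
Binding limit: min(5, 1) = 1.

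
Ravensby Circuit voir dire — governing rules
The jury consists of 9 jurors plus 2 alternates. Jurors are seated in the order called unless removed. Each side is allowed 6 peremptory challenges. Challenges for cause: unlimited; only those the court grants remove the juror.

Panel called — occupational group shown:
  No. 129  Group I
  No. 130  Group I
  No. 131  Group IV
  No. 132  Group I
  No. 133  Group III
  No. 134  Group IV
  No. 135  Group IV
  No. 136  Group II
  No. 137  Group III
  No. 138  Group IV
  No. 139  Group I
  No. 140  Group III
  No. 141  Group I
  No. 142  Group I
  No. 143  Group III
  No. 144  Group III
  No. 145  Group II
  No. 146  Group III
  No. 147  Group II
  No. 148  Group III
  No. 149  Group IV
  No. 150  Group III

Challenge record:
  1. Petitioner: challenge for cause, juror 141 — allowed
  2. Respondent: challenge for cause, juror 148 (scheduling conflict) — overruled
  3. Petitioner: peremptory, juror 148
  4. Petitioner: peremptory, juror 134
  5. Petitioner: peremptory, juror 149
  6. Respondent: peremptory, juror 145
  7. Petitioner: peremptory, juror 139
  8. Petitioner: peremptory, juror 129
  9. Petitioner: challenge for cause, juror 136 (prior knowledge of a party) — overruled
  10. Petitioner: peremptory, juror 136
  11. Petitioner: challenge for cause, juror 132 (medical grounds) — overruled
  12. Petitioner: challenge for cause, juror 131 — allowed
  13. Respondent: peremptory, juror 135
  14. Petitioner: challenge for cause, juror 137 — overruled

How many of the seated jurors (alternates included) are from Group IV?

1

Removed: #129, #131, #134, #135, #136, #139, #141, #145, #148, #149.
Seated (11 incl. alternates): #130, #132, #133, #137, #138, #140, #142, #143, #144, #146, #147.
Of those, in Group IV: #138 → 1.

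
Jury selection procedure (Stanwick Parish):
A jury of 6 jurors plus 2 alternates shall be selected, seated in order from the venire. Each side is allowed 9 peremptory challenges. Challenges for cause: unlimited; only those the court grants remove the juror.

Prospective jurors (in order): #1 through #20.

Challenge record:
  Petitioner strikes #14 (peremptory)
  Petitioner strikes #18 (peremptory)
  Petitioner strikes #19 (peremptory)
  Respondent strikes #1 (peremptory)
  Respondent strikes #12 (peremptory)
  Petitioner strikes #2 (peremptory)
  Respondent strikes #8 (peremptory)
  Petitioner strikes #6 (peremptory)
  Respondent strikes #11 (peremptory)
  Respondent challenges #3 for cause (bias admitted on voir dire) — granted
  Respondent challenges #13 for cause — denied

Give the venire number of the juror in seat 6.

Removed: #1, #2, #3, #6, #8, #11, #12, #14, #18, #19. (#13 stays — for-cause denied.)
Seating in order: seats 1–6 → #4, #5, #7, #9, #10, #13; alternates → #15, #16.
So seat 6 is #13.

13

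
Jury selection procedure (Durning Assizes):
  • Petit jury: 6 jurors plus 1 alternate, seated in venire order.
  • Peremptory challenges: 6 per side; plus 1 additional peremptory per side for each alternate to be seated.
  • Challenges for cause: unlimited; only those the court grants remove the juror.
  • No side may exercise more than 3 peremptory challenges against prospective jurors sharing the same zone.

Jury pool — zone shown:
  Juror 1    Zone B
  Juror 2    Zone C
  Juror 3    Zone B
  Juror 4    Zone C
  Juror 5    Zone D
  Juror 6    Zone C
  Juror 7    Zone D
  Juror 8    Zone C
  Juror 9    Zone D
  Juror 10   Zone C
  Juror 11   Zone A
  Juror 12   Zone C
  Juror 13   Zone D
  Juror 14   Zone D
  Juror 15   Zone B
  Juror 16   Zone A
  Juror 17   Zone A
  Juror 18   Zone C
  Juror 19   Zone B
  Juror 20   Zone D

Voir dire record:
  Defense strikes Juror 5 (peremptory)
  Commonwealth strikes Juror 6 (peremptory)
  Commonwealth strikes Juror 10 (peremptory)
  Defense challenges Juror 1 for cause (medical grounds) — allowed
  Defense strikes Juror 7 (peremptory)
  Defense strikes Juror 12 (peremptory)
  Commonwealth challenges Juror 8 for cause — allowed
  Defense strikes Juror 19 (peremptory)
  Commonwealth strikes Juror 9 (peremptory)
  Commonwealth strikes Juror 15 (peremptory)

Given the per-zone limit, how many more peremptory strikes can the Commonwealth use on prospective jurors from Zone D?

Commonwealth peremptories so far: #6, #10, #9, #15 — 4 of 7 used, 3 left overall.
Against Zone D: #9 — 1 used; per-zone cap 3 leaves 2.
Binding limit: min(3, 2) = 2.

2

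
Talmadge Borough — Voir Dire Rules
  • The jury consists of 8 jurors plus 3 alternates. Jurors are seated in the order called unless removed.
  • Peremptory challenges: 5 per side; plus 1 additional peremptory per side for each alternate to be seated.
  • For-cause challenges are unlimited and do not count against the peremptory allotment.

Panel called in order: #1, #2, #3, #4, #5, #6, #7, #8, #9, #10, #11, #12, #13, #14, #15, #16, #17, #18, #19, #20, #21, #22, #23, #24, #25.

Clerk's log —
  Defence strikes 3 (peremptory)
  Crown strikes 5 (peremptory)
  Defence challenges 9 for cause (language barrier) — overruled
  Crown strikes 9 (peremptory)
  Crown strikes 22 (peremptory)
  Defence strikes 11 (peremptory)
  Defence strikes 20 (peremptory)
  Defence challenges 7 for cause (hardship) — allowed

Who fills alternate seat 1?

Removed: #3, #5, #7, #9, #11, #20, #22.
Seating in order: seats 1–8 → #1, #2, #4, #6, #8, #10, #12, #13; alternates → #14, #15, #16.
So alternate 1 is #14.

14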